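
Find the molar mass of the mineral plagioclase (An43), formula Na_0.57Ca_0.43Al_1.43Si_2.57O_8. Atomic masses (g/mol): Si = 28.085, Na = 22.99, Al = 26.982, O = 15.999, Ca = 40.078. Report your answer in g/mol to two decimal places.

The formula mass is the sum 0.57*22.99 + 0.43*40.078 + 1.43*26.982 + 2.57*28.085 + 8*15.999.

269.09 g/mol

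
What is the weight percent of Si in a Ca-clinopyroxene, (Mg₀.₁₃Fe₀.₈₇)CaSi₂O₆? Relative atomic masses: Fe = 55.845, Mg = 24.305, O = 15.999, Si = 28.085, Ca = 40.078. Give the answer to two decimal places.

23.02 wt%

Formula mass = 0.13*24.305 + 0.87*55.845 + 1*40.078 + 2*28.085 + 6*15.999 = 243.987 g/mol, of which 56.170 g is Si.
So Si makes up 56.170/243.987 = 0.2302 of the mass, i.e. 23.02%.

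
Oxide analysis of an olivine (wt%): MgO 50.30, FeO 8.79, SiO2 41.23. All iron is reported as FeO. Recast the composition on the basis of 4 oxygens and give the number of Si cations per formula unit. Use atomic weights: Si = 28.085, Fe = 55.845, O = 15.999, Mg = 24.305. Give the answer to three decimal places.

MgO (M=40.304): mol = 1.24802; Mg = 1.24802, O = 1.24802.
FeO (M=71.844): mol = 0.12235; Fe = 0.12235, O = 0.12235.
SiO2 (M=60.083): mol = 0.68622; Si = 0.68622, O = 1.37244.
ΣO = 2.74281; factor = 4/ΣO = 1.45836.
Si apfu = 0.68622 × 1.45836 = 1.001.

1.001 Si apfu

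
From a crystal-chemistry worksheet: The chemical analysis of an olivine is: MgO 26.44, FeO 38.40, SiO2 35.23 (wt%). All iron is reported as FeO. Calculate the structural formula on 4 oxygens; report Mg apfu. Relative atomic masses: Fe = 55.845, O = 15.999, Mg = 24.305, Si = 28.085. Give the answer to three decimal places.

1.110 Mg apfu

MgO (M=40.304): mol = 0.65601; Mg = 0.65601, O = 0.65601.
FeO (M=71.844): mol = 0.53449; Fe = 0.53449, O = 0.53449.
SiO2 (M=60.083): mol = 0.58636; Si = 0.58636, O = 1.17272.
ΣO = 2.36322; factor = 4/ΣO = 1.69261.
Mg apfu = 0.65601 × 1.69261 = 1.110.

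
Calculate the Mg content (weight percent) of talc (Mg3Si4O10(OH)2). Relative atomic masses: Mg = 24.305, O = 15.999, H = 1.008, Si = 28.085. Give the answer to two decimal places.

19.23 weight percent

Molar mass of Mg3Si4O10(OH)2: 3*24.305 + 4*28.085 + 12*15.999 + 2*1.008 = 379.259 g/mol.
Mass of Mg per formula unit: 3 × 24.305 = 72.915 g.
Weight fraction Mg = 72.915 / 379.259 = 0.1923.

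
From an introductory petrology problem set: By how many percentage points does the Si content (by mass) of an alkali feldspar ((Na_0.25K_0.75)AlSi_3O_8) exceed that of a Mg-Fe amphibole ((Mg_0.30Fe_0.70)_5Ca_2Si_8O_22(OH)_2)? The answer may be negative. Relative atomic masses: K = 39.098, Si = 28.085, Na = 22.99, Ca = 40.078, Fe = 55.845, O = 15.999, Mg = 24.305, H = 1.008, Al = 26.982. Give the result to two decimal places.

Si in (Na_0.25K_0.75)AlSi_3O_8: molar mass 274.300 g/mol; 3×28.085 = 84.255 g → 30.72 wt%.
Si in (Mg_0.30Fe_0.70)_5Ca_2Si_8O_22(OH)_2: molar mass 922.743 g/mol; 8×28.085 = 224.680 g → 24.35 wt%.
Difference = 30.72 − 24.35 = 6.37 percentage points.

6.37 percentage points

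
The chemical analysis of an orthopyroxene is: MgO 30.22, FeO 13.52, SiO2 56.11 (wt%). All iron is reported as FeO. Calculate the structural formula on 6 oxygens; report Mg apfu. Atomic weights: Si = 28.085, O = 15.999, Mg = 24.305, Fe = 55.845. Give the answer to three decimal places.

MgO (M=40.304): mol = 0.74980; Mg = 0.74980, O = 0.74980.
FeO (M=71.844): mol = 0.18819; Fe = 0.18819, O = 0.18819.
SiO2 (M=60.083): mol = 0.93387; Si = 0.93387, O = 1.86774.
ΣO = 2.80573; factor = 6/ΣO = 2.13848.
Mg apfu = 0.74980 × 2.13848 = 1.603.

1.603 Mg apfu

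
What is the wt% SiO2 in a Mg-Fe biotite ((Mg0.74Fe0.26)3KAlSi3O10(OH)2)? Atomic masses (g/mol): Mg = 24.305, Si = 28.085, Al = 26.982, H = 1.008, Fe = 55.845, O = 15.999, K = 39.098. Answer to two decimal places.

40.79 wt%

Formula mass = 441.855 g/mol.
3 Si → 3.0000 mol SiO2 per formula unit; M(SiO2) = 60.083, so SiO2 mass = 180.249 g.
180.249/441.855 × 100 = 40.79 wt%.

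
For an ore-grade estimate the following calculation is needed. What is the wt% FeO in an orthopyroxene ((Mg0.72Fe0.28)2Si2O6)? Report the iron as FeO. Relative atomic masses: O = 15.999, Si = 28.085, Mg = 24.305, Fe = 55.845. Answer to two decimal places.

Molar mass of (Mg0.72Fe0.28)2Si2O6 = 1.44·24.305 + 0.56·55.845 + 2·28.085 + 6·15.999 = 218.436 g/mol.
Each formula unit contains 0.56 Fe, equivalent to 0.56/1 = 0.5600 mol FeO.
M(FeO) = 1×55.845 + 1×15.999 = 71.844 g/mol.
Mass of FeO per formula unit = 0.5600 × 71.844 = 40.233 g.
FeO wt% = 40.233 / 218.436 × 100 = 18.42%.

18.42 wt%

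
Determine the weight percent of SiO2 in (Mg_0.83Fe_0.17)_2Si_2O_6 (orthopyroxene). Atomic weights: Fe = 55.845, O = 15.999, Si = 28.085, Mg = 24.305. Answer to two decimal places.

56.82 wt%

M((Mg_0.83Fe_0.17)_2Si_2O_6) = 211.498 g/mol; M(SiO2) = 60.083 g/mol.
Moles SiO2 per formula unit = 2 Si ÷ 1 = 2.0000.
SiO2 fraction = (2.0000 × 60.083) / 211.498 = 120.166/211.498 = 0.5682.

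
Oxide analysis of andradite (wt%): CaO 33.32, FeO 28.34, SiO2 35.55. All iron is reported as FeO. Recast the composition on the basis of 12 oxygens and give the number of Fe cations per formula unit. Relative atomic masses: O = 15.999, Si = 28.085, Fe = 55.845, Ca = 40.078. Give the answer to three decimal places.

CaO: 33.32/56.077 = 0.59418 mol → 0.59418 mol Ca, 0.59418 mol O.
FeO: 28.34/71.844 = 0.39447 mol → 0.39447 mol Fe, 0.39447 mol O.
SiO2: 35.55/60.083 = 0.59168 mol → 0.59168 mol Si, 1.18336 mol O.
Total oxygen = 2.17201 mol. Normalization factor = 12/2.17201 = 5.52484.
Fe per 12 O = 0.39447 × 5.52484 = 2.179.

2.179 Fe apfu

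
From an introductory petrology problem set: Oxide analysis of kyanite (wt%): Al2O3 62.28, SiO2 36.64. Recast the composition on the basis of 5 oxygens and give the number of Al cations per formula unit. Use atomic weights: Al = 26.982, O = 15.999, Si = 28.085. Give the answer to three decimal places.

2.001 Al apfu

62.28 wt% Al2O3 ÷ 101.961 g/mol = 0.61082 mol, giving 1.22164 Al and 1.83246 O.
36.64 wt% SiO2 ÷ 60.083 g/mol = 0.60982 mol, giving 0.60982 Si and 1.21964 O.
Oxygen sums to 3.05210; scaling by 5/3.05210 = 1.63822 puts the formula on 5 O.
Al: 1.22164 × 1.63822 = 2.001 atoms per formula unit.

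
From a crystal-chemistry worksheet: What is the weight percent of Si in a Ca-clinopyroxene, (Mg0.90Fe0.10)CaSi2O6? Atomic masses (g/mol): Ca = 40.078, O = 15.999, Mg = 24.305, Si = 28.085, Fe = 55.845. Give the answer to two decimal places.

25.57 mass %

Formula mass = 0.90·24.305 + 0.10·55.845 + 1·40.078 + 2·28.085 + 6·15.999 = 219.701 g/mol, of which 56.170 g is Si.
So Si makes up 56.170/219.701 = 0.2557 of the mass, i.e. 25.57%.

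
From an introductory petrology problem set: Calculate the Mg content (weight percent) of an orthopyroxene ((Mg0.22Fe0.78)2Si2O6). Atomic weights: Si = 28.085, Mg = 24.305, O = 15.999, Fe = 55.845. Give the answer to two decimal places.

M((Mg0.22Fe0.78)2Si2O6) = 249.976 g/mol.
Mg contributes 0.44 × 24.305 = 10.694 g per mole.
10.694/249.976 = 0.0428 → 4.28%.

4.28 weight percent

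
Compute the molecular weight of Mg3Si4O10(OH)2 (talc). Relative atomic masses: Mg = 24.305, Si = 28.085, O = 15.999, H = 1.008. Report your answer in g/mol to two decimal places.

M = 3·24.305 + 4·28.085 + 12·15.999 + 2·1.008

379.26 g/mol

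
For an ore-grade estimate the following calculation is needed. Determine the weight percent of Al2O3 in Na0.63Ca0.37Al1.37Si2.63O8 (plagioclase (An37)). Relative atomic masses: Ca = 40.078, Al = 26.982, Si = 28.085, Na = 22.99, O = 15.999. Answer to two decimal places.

Formula mass = 268.133 g/mol.
1.37 Al → 0.6850 mol Al2O3 per formula unit; M(Al2O3) = 101.961, so Al2O3 mass = 69.843 g.
69.843/268.133 × 100 = 26.05 wt%.

26.05 wt%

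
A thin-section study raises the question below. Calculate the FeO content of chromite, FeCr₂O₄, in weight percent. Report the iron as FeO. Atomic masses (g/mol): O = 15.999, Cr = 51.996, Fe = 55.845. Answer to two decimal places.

M(FeCr₂O₄) = 223.833 g/mol; M(FeO) = 71.844 g/mol.
Moles FeO per formula unit = 1 Fe ÷ 1 = 1.0000.
FeO fraction = (1.0000 × 71.844) / 223.833 = 71.844/223.833 = 0.3210.

32.10 wt%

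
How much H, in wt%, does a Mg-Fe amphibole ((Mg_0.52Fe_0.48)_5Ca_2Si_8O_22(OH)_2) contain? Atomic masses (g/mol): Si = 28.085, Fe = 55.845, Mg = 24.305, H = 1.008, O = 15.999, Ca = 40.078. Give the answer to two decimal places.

Molar mass of (Mg_0.52Fe_0.48)_5Ca_2Si_8O_22(OH)_2: 2.60·24.305 + 2.40·55.845 + 2·40.078 + 8·28.085 + 24·15.999 + 2·1.008 = 888.049 g/mol.
Mass of H per formula unit: 2 × 1.008 = 2.016 g.
Weight fraction H = 2.016 / 888.049 = 0.0023.

0.23 wt%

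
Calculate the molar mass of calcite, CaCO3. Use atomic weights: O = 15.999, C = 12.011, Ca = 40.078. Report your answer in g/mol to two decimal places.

100.09 g/mol

Ca: 1 × 40.078 = 40.0780
C: 1 × 12.011 = 12.0110
O: 3 × 15.999 = 47.9970
Summing the contributions gives the formula mass.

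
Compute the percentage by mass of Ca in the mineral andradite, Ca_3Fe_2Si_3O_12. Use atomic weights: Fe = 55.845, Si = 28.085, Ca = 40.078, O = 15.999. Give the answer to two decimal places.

Formula mass = 3×40.078 + 2×55.845 + 3×28.085 + 12×15.999 = 508.167 g/mol, of which 120.234 g is Ca.
So Ca makes up 120.234/508.167 = 0.2366 of the mass, i.e. 23.66%.

23.66 wt%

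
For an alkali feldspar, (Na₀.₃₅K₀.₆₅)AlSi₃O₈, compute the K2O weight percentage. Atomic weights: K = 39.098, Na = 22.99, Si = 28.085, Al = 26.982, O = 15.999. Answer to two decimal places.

M((Na₀.₃₅K₀.₆₅)AlSi₃O₈) = 272.689 g/mol; M(K2O) = 94.195 g/mol.
Moles K2O per formula unit = 0.65 K ÷ 2 = 0.3250.
K2O fraction = (0.3250 × 94.195) / 272.689 = 30.613/272.689 = 0.1123.

11.23 wt%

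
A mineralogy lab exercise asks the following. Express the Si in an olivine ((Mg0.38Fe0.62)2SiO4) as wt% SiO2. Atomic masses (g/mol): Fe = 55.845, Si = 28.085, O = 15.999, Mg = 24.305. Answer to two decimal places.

Molar mass of (Mg0.38Fe0.62)2SiO4 = 0.76*24.305 + 1.24*55.845 + 1*28.085 + 4*15.999 = 179.801 g/mol.
Each formula unit contains 1 Si, equivalent to 1/1 = 1.0000 mol SiO2.
M(SiO2) = 1×28.085 + 2×15.999 = 60.083 g/mol.
Mass of SiO2 per formula unit = 1.0000 × 60.083 = 60.083 g.
SiO2 wt% = 60.083 / 179.801 × 100 = 33.42%.

33.42 wt%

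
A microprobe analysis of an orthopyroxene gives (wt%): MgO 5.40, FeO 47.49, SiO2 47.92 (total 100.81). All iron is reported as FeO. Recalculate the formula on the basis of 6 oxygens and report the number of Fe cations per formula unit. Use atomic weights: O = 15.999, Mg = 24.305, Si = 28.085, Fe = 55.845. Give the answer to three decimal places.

1.659 Fe apfu

5.40 wt% MgO ÷ 40.304 g/mol = 0.13398 mol, giving 0.13398 Mg and 0.13398 O.
47.49 wt% FeO ÷ 71.844 g/mol = 0.66102 mol, giving 0.66102 Fe and 0.66102 O.
47.92 wt% SiO2 ÷ 60.083 g/mol = 0.79756 mol, giving 0.79756 Si and 1.59512 O.
Oxygen sums to 2.39012; scaling by 6/2.39012 = 2.51033 puts the formula on 6 O.
Fe: 0.66102 × 2.51033 = 1.659 atoms per formula unit.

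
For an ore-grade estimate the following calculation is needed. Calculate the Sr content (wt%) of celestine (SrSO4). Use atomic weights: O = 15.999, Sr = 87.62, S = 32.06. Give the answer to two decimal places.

47.70 wt%

M(SrSO4) = 183.676 g/mol.
Sr contributes 1 × 87.62 = 87.620 g per mole.
87.620/183.676 = 0.4770 → 47.70%.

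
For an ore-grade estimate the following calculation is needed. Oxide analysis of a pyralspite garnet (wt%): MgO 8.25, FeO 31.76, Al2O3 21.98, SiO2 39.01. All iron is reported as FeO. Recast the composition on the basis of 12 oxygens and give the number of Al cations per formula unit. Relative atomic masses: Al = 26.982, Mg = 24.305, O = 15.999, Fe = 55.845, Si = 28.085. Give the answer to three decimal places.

1.996 Al apfu

MgO (M=40.304): mol = 0.20469; Mg = 0.20469, O = 0.20469.
FeO (M=71.844): mol = 0.44207; Fe = 0.44207, O = 0.44207.
Al2O3 (M=101.961): mol = 0.21557; Al = 0.43114, O = 0.64671.
SiO2 (M=60.083): mol = 0.64927; Si = 0.64927, O = 1.29854.
ΣO = 2.59201; factor = 12/ΣO = 4.62961.
Al apfu = 0.43114 × 4.62961 = 1.996.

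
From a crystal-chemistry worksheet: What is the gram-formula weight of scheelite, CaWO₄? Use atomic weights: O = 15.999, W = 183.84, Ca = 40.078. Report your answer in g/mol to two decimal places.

287.91 g/mol

M = 1·40.078 + 1·183.84 + 4·15.999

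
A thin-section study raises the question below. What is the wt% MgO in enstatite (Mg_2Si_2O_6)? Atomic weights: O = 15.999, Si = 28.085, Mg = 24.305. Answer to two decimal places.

Molar mass of Mg_2Si_2O_6 = 2·24.305 + 2·28.085 + 6·15.999 = 200.774 g/mol.
Each formula unit contains 2 Mg, equivalent to 2/1 = 2.0000 mol MgO.
M(MgO) = 1×24.305 + 1×15.999 = 40.304 g/mol.
Mass of MgO per formula unit = 2.0000 × 40.304 = 80.608 g.
MgO wt% = 80.608 / 200.774 × 100 = 40.15%.

40.15 wt%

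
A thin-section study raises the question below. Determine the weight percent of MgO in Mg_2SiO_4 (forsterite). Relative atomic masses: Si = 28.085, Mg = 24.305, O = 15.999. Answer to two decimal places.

57.29 wt%

Molar mass of Mg_2SiO_4 = 2*24.305 + 1*28.085 + 4*15.999 = 140.691 g/mol.
Each formula unit contains 2 Mg, equivalent to 2/1 = 2.0000 mol MgO.
M(MgO) = 1×24.305 + 1×15.999 = 40.304 g/mol.
Mass of MgO per formula unit = 2.0000 × 40.304 = 80.608 g.
MgO wt% = 80.608 / 140.691 × 100 = 57.29%.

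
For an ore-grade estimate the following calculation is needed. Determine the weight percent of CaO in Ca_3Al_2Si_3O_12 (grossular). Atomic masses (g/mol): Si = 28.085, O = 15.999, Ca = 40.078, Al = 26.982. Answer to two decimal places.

37.35 wt%

Formula mass = 450.441 g/mol.
3 Ca → 3.0000 mol CaO per formula unit; M(CaO) = 56.077, so CaO mass = 168.231 g.
168.231/450.441 × 100 = 37.35 wt%.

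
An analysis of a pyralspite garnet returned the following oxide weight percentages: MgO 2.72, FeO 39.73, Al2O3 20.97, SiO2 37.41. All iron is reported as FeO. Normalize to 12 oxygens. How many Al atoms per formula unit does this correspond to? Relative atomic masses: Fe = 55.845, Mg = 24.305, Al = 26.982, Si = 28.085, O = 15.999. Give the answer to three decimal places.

MgO (M=40.304): mol = 0.06749; Mg = 0.06749, O = 0.06749.
FeO (M=71.844): mol = 0.55300; Fe = 0.55300, O = 0.55300.
Al2O3 (M=101.961): mol = 0.20567; Al = 0.41134, O = 0.61701.
SiO2 (M=60.083): mol = 0.62264; Si = 0.62264, O = 1.24528.
ΣO = 2.48278; factor = 12/ΣO = 4.83329.
Al apfu = 0.41134 × 4.83329 = 1.988.

1.988 Al apfu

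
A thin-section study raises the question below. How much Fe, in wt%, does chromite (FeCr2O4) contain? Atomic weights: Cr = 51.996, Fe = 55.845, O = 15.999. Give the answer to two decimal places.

24.95 wt%

Molar mass of FeCr2O4: 1·55.845 + 2·51.996 + 4·15.999 = 223.833 g/mol.
Mass of Fe per formula unit: 1 × 55.845 = 55.845 g.
Weight fraction Fe = 55.845 / 223.833 = 0.2495.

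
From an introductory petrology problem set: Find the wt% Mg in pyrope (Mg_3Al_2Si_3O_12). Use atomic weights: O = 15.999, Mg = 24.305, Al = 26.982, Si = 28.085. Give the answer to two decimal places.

Molar mass of Mg_3Al_2Si_3O_12: 3×24.305 + 2×26.982 + 3×28.085 + 12×15.999 = 403.122 g/mol.
Mass of Mg per formula unit: 3 × 24.305 = 72.915 g.
Weight fraction Mg = 72.915 / 403.122 = 0.1809.

18.09 weight percent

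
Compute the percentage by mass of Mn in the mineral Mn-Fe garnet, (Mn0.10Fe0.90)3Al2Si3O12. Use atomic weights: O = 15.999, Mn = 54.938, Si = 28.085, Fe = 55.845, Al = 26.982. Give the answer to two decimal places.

Formula mass = 0.30*54.938 + 2.70*55.845 + 2*26.982 + 3*28.085 + 12*15.999 = 497.470 g/mol, of which 16.481 g is Mn.
So Mn makes up 16.481/497.470 = 0.0331 of the mass, i.e. 3.31%.

3.31 weight percent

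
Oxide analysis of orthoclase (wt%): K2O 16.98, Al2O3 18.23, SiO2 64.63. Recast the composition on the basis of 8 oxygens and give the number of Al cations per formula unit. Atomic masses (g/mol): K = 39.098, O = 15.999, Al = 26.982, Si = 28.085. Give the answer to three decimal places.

K2O: 16.98/94.195 = 0.18026 mol → 0.36052 mol K, 0.18026 mol O.
Al2O3: 18.23/101.961 = 0.17879 mol → 0.35758 mol Al, 0.53637 mol O.
SiO2: 64.63/60.083 = 1.07568 mol → 1.07568 mol Si, 2.15136 mol O.
Total oxygen = 2.86799 mol. Normalization factor = 8/2.86799 = 2.78941.
Al per 8 O = 0.35758 × 2.78941 = 0.997.

0.997 Al apfu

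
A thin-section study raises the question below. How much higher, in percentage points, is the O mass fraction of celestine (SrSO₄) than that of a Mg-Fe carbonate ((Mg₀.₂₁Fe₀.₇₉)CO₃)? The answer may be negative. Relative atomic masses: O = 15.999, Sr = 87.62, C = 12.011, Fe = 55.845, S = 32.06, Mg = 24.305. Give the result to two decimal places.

-9.10 percentage points

First mineral: 63.996 g O in 183.676 g formula = 34.84 wt% O.
Second mineral: 47.997 g O in 109.230 g formula = 43.94 wt% O.
34.84% − 43.94% gives a difference of -9.10 percentage points.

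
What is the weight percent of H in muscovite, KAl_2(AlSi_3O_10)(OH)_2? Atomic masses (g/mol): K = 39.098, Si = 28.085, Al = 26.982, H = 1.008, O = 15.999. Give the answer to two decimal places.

Molar mass of KAl_2(AlSi_3O_10)(OH)_2: 1×39.098 + 3×26.982 + 3×28.085 + 12×15.999 + 2×1.008 = 398.303 g/mol.
Mass of H per formula unit: 2 × 1.008 = 2.016 g.
Weight fraction H = 2.016 / 398.303 = 0.0051.

0.51 wt%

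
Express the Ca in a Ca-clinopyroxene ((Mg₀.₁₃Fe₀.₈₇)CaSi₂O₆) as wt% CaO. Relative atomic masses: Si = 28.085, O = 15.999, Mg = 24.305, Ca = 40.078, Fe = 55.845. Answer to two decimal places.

22.98 wt%

M((Mg₀.₁₃Fe₀.₈₇)CaSi₂O₆) = 243.987 g/mol; M(CaO) = 56.077 g/mol.
Moles CaO per formula unit = 1 Ca ÷ 1 = 1.0000.
CaO fraction = (1.0000 × 56.077) / 243.987 = 56.077/243.987 = 0.2298.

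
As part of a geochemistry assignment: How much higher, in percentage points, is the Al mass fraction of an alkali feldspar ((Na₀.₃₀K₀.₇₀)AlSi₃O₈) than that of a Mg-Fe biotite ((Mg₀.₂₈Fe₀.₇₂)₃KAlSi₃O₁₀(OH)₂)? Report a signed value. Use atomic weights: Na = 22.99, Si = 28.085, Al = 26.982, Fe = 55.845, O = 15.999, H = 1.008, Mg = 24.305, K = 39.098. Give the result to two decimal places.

First mineral: 26.982 g Al in 273.495 g formula = 9.87 wt% Al.
Second mineral: 26.982 g Al in 485.380 g formula = 5.56 wt% Al.
9.87% − 5.56% gives a difference of 4.31 percentage points.

4.31 percentage points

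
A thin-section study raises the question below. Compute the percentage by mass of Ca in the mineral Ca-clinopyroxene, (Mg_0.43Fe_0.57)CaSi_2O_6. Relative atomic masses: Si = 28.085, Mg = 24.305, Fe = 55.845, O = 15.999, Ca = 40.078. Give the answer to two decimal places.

Formula mass = 0.43×24.305 + 0.57×55.845 + 1×40.078 + 2×28.085 + 6×15.999 = 234.525 g/mol, of which 40.078 g is Ca.
So Ca makes up 40.078/234.525 = 0.1709 of the mass, i.e. 17.09%.

17.09 mass %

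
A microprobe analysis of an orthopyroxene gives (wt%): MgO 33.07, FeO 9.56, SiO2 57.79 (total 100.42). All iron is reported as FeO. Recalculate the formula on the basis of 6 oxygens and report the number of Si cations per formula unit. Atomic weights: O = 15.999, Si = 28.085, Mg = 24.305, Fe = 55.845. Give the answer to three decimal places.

2.006 Si apfu

MgO (M=40.304): mol = 0.82051; Mg = 0.82051, O = 0.82051.
FeO (M=71.844): mol = 0.13307; Fe = 0.13307, O = 0.13307.
SiO2 (M=60.083): mol = 0.96184; Si = 0.96184, O = 1.92368.
ΣO = 2.87726; factor = 6/ΣO = 2.08532.
Si apfu = 0.96184 × 2.08532 = 2.006.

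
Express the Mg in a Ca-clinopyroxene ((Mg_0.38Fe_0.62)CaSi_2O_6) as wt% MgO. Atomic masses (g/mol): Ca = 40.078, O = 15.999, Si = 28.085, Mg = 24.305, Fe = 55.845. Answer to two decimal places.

Molar mass of (Mg_0.38Fe_0.62)CaSi_2O_6 = 0.38×24.305 + 0.62×55.845 + 1×40.078 + 2×28.085 + 6×15.999 = 236.102 g/mol.
Each formula unit contains 0.38 Mg, equivalent to 0.38/1 = 0.3800 mol MgO.
M(MgO) = 1×24.305 + 1×15.999 = 40.304 g/mol.
Mass of MgO per formula unit = 0.3800 × 40.304 = 15.316 g.
MgO wt% = 15.316 / 236.102 × 100 = 6.49%.

6.49 wt%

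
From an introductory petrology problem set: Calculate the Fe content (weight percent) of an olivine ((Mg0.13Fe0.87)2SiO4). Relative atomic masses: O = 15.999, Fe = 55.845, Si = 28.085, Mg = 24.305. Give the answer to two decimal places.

49.69 weight percent

Formula mass = 0.26×24.305 + 1.74×55.845 + 1×28.085 + 4×15.999 = 195.571 g/mol, of which 97.170 g is Fe.
So Fe makes up 97.170/195.571 = 0.4969 of the mass, i.e. 49.69%.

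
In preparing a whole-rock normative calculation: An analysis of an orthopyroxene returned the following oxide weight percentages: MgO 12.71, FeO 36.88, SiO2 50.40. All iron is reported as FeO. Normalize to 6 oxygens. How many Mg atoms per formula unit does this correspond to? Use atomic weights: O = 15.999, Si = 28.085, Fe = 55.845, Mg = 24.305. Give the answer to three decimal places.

MgO: 12.71/40.304 = 0.31535 mol → 0.31535 mol Mg, 0.31535 mol O.
FeO: 36.88/71.844 = 0.51333 mol → 0.51333 mol Fe, 0.51333 mol O.
SiO2: 50.40/60.083 = 0.83884 mol → 0.83884 mol Si, 1.67768 mol O.
Total oxygen = 2.50636 mol. Normalization factor = 6/2.50636 = 2.39391.
Mg per 6 O = 0.31535 × 2.39391 = 0.755.

0.755 Mg apfu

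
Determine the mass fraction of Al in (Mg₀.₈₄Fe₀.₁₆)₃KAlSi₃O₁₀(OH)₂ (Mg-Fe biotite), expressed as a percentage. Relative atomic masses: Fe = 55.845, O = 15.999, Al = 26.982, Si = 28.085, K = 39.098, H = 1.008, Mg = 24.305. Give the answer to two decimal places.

6.24 weight percent

Formula mass = 2.52*24.305 + 0.48*55.845 + 1*39.098 + 1*26.982 + 3*28.085 + 12*15.999 + 2*1.008 = 432.393 g/mol, of which 26.982 g is Al.
So Al makes up 26.982/432.393 = 0.0624 of the mass, i.e. 6.24%.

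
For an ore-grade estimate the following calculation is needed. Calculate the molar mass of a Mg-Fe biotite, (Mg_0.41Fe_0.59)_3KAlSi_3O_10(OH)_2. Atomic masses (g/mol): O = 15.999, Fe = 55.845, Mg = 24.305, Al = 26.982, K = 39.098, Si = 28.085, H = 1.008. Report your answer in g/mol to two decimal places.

M = 1.23*24.305 + 1.77*55.845 + 1*39.098 + 1*26.982 + 3*28.085 + 12*15.999 + 2*1.008

473.08 g/mol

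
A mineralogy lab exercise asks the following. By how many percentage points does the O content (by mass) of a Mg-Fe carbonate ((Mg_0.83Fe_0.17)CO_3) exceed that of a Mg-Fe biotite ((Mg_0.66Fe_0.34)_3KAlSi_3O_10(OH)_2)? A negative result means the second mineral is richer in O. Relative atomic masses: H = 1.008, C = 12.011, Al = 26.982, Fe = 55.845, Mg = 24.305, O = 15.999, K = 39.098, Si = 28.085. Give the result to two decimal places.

10.80 percentage points

O in (Mg_0.83Fe_0.17)CO_3: molar mass 89.675 g/mol; 3×15.999 = 47.997 g → 53.52 wt%.
O in (Mg_0.66Fe_0.34)_3KAlSi_3O_10(OH)_2: molar mass 449.425 g/mol; 12×15.999 = 191.988 g → 42.72 wt%.
Difference = 53.52 − 42.72 = 10.80 percentage points.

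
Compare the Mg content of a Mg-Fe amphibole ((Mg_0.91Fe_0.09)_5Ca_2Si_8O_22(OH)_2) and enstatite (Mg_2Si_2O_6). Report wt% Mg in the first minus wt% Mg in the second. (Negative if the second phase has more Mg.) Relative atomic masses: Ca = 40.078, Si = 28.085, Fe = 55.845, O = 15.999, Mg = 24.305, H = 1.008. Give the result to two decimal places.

-10.83 percentage points

Mg in (Mg_0.91Fe_0.09)_5Ca_2Si_8O_22(OH)_2: molar mass 826.546 g/mol; 4.55×24.305 = 110.588 g → 13.38 wt%.
Mg in Mg_2Si_2O_6: molar mass 200.774 g/mol; 2×24.305 = 48.610 g → 24.21 wt%.
Difference = 13.38 − 24.21 = -10.83 percentage points.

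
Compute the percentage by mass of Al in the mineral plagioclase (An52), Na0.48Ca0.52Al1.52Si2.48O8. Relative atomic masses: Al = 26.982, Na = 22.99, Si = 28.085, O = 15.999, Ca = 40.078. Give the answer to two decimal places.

15.16 wt%

M(Na0.48Ca0.52Al1.52Si2.48O8) = 270.531 g/mol.
Al contributes 1.52 × 26.982 = 41.013 g per mole.
41.013/270.531 = 0.1516 → 15.16%.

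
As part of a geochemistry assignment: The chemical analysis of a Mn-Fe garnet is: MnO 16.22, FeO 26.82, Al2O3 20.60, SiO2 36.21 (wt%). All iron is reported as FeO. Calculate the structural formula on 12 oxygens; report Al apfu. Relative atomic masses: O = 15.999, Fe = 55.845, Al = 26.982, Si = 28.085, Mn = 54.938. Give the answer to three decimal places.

2.009 Al apfu

MnO: 16.22/70.937 = 0.22865 mol → 0.22865 mol Mn, 0.22865 mol O.
FeO: 26.82/71.844 = 0.37331 mol → 0.37331 mol Fe, 0.37331 mol O.
Al2O3: 20.60/101.961 = 0.20204 mol → 0.40408 mol Al, 0.60612 mol O.
SiO2: 36.21/60.083 = 0.60267 mol → 0.60267 mol Si, 1.20534 mol O.
Total oxygen = 2.41342 mol. Normalization factor = 12/2.41342 = 4.97220.
Al per 12 O = 0.40408 × 4.97220 = 2.009.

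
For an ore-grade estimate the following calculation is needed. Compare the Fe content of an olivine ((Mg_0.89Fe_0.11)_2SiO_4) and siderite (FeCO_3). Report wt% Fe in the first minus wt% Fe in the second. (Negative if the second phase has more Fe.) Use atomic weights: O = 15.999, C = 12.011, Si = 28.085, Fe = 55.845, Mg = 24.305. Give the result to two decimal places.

-39.88 percentage points

M((Mg_0.89Fe_0.11)_2SiO_4) = 147.630 g/mol, so wt% Fe = 12.286/147.630 × 100 = 8.32%.
M(FeCO_3) = 115.853 g/mol, so wt% Fe = 55.845/115.853 × 100 = 48.20%.
8.32 − 48.20 = -39.88 pp.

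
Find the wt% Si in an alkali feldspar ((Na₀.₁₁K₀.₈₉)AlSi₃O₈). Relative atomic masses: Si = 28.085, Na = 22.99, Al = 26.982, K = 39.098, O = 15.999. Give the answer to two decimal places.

Formula mass = 0.11·22.99 + 0.89·39.098 + 1·26.982 + 3·28.085 + 8·15.999 = 276.555 g/mol, of which 84.255 g is Si.
So Si makes up 84.255/276.555 = 0.3047 of the mass, i.e. 30.47%.

30.47 weight percent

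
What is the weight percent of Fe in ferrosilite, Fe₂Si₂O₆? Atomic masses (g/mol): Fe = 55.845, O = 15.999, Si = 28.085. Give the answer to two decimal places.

42.33 mass %

M(Fe₂Si₂O₆) = 263.854 g/mol.
Fe contributes 2 × 55.845 = 111.690 g per mole.
111.690/263.854 = 0.4233 → 42.33%.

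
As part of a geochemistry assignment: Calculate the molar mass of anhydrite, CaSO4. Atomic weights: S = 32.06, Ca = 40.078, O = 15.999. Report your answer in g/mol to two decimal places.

136.13 g/mol

Ca: 1 × 40.078 = 40.0780
S: 1 × 32.06 = 32.0600
O: 4 × 15.999 = 63.9960
Summing the contributions gives the formula mass.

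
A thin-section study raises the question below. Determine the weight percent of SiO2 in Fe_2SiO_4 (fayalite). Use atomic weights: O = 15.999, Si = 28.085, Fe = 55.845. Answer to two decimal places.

M(Fe_2SiO_4) = 203.771 g/mol; M(SiO2) = 60.083 g/mol.
Moles SiO2 per formula unit = 1 Si ÷ 1 = 1.0000.
SiO2 fraction = (1.0000 × 60.083) / 203.771 = 60.083/203.771 = 0.2949.

29.49 wt%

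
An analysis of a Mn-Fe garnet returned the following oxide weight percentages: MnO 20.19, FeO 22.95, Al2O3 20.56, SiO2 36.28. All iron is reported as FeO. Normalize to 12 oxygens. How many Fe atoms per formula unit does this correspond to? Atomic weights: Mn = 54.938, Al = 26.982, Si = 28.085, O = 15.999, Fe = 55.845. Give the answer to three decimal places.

MnO: 20.19/70.937 = 0.28462 mol → 0.28462 mol Mn, 0.28462 mol O.
FeO: 22.95/71.844 = 0.31944 mol → 0.31944 mol Fe, 0.31944 mol O.
Al2O3: 20.56/101.961 = 0.20165 mol → 0.40330 mol Al, 0.60495 mol O.
SiO2: 36.28/60.083 = 0.60383 mol → 0.60383 mol Si, 1.20766 mol O.
Total oxygen = 2.41667 mol. Normalization factor = 12/2.41667 = 4.96551.
Fe per 12 O = 0.31944 × 4.96551 = 1.586.

1.586 Fe apfu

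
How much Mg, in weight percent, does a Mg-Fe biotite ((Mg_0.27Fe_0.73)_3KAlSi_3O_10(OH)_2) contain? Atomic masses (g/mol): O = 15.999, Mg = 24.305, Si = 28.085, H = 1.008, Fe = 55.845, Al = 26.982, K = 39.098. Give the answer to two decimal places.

4.05 weight percent

M((Mg_0.27Fe_0.73)_3KAlSi_3O_10(OH)_2) = 486.327 g/mol.
Mg contributes 0.81 × 24.305 = 19.687 g per mole.
19.687/486.327 = 0.0405 → 4.05%.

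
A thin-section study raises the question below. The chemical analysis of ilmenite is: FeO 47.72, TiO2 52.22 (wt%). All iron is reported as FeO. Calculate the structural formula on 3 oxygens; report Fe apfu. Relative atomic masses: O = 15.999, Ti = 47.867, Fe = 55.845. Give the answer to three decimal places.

FeO (M=71.844): mol = 0.66422; Fe = 0.66422, O = 0.66422.
TiO2 (M=79.865): mol = 0.65385; Ti = 0.65385, O = 1.30770.
ΣO = 1.97192; factor = 3/ΣO = 1.52136.
Fe apfu = 0.66422 × 1.52136 = 1.011.

1.011 Fe apfu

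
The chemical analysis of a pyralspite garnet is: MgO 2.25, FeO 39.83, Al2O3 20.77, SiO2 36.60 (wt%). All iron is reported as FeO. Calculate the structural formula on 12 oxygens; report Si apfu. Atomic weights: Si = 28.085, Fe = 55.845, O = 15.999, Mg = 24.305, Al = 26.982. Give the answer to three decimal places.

2.996 Si apfu

2.25 wt% MgO ÷ 40.304 g/mol = 0.05583 mol, giving 0.05583 Mg and 0.05583 O.
39.83 wt% FeO ÷ 71.844 g/mol = 0.55440 mol, giving 0.55440 Fe and 0.55440 O.
20.77 wt% Al2O3 ÷ 101.961 g/mol = 0.20371 mol, giving 0.40742 Al and 0.61113 O.
36.60 wt% SiO2 ÷ 60.083 g/mol = 0.60916 mol, giving 0.60916 Si and 1.21832 O.
Oxygen sums to 2.43968; scaling by 12/2.43968 = 4.91868 puts the formula on 12 O.
Si: 0.60916 × 4.91868 = 2.996 atoms per formula unit.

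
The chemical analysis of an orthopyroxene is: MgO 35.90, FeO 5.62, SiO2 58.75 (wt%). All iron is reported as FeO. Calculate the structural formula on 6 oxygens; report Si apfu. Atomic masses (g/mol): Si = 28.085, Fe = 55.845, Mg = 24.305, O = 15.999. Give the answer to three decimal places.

35.90 wt% MgO ÷ 40.304 g/mol = 0.89073 mol, giving 0.89073 Mg and 0.89073 O.
5.62 wt% FeO ÷ 71.844 g/mol = 0.07823 mol, giving 0.07823 Fe and 0.07823 O.
58.75 wt% SiO2 ÷ 60.083 g/mol = 0.97781 mol, giving 0.97781 Si and 1.95562 O.
Oxygen sums to 2.92458; scaling by 6/2.92458 = 2.05158 puts the formula on 6 O.
Si: 0.97781 × 2.05158 = 2.006 atoms per formula unit.

2.006 Si apfu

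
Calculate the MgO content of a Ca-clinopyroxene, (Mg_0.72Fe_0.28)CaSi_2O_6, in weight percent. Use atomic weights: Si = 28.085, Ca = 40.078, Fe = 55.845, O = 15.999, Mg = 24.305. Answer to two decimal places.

12.88 wt%

M((Mg_0.72Fe_0.28)CaSi_2O_6) = 225.378 g/mol; M(MgO) = 40.304 g/mol.
Moles MgO per formula unit = 0.72 Mg ÷ 1 = 0.7200.
MgO fraction = (0.7200 × 40.304) / 225.378 = 29.019/225.378 = 0.1288.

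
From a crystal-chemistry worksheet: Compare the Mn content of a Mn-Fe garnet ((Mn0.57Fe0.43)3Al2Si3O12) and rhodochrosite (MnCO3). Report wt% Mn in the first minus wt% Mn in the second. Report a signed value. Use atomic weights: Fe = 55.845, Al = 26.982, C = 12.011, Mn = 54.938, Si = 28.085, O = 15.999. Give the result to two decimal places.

-28.86 percentage points

First mineral: 93.944 g Mn in 496.191 g formula = 18.93 wt% Mn.
Second mineral: 54.938 g Mn in 114.946 g formula = 47.79 wt% Mn.
18.93% − 47.79% gives a difference of -28.86 percentage points.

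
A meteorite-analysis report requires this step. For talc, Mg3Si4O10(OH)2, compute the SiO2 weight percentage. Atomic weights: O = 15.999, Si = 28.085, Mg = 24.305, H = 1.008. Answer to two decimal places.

63.37 wt%

M(Mg3Si4O10(OH)2) = 379.259 g/mol; M(SiO2) = 60.083 g/mol.
Moles SiO2 per formula unit = 4 Si ÷ 1 = 4.0000.
SiO2 fraction = (4.0000 × 60.083) / 379.259 = 240.332/379.259 = 0.6337.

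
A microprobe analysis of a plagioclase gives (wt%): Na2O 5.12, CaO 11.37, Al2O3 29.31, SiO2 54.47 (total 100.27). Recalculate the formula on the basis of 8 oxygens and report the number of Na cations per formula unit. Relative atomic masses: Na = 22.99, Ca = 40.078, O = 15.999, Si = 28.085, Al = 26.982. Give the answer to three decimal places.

0.446 Na apfu

Na2O: 5.12/61.979 = 0.08261 mol → 0.16522 mol Na, 0.08261 mol O.
CaO: 11.37/56.077 = 0.20276 mol → 0.20276 mol Ca, 0.20276 mol O.
Al2O3: 29.31/101.961 = 0.28746 mol → 0.57492 mol Al, 0.86238 mol O.
SiO2: 54.47/60.083 = 0.90658 mol → 0.90658 mol Si, 1.81316 mol O.
Total oxygen = 2.96091 mol. Normalization factor = 8/2.96091 = 2.70187.
Na per 8 O = 0.16522 × 2.70187 = 0.446.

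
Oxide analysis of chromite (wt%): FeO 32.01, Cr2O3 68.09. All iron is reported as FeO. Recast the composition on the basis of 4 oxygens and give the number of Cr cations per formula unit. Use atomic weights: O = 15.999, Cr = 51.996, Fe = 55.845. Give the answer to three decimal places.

32.01 wt% FeO ÷ 71.844 g/mol = 0.44555 mol, giving 0.44555 Fe and 0.44555 O.
68.09 wt% Cr2O3 ÷ 151.989 g/mol = 0.44799 mol, giving 0.89598 Cr and 1.34397 O.
Oxygen sums to 1.78952; scaling by 4/1.78952 = 2.23524 puts the formula on 4 O.
Cr: 0.89598 × 2.23524 = 2.003 atoms per formula unit.

2.003 Cr apfu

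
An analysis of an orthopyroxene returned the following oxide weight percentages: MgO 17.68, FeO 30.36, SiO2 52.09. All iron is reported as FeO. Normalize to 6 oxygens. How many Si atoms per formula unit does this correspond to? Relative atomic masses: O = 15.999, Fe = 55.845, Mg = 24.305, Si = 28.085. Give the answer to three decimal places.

2.004 Si apfu

17.68 wt% MgO ÷ 40.304 g/mol = 0.43867 mol, giving 0.43867 Mg and 0.43867 O.
30.36 wt% FeO ÷ 71.844 g/mol = 0.42258 mol, giving 0.42258 Fe and 0.42258 O.
52.09 wt% SiO2 ÷ 60.083 g/mol = 0.86697 mol, giving 0.86697 Si and 1.73394 O.
Oxygen sums to 2.59519; scaling by 6/2.59519 = 2.31197 puts the formula on 6 O.
Si: 0.86697 × 2.31197 = 2.004 atoms per formula unit.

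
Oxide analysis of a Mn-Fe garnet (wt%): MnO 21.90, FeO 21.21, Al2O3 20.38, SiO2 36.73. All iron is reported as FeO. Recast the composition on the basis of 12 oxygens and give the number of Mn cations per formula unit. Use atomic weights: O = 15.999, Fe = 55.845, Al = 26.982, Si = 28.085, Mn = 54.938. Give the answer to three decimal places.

1.527 Mn apfu

MnO (M=70.937): mol = 0.30872; Mn = 0.30872, O = 0.30872.
FeO (M=71.844): mol = 0.29522; Fe = 0.29522, O = 0.29522.
Al2O3 (M=101.961): mol = 0.19988; Al = 0.39976, O = 0.59964.
SiO2 (M=60.083): mol = 0.61132; Si = 0.61132, O = 1.22264.
ΣO = 2.42622; factor = 12/ΣO = 4.94597.
Mn apfu = 0.30872 × 4.94597 = 1.527.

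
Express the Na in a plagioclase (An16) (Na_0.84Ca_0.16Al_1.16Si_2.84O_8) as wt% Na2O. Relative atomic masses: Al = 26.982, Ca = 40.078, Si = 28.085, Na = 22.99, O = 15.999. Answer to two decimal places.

9.83 wt%

Formula mass = 264.777 g/mol.
0.84 Na → 0.4200 mol Na2O per formula unit; M(Na2O) = 61.979, so Na2O mass = 26.031 g.
26.031/264.777 × 100 = 9.83 wt%.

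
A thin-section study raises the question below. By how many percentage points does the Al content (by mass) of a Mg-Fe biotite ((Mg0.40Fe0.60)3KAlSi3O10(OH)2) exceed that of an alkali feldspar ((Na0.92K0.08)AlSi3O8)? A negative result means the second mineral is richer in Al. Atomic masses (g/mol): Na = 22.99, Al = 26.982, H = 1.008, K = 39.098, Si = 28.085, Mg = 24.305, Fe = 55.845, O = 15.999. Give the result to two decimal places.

-4.55 percentage points

M((Mg0.40Fe0.60)3KAlSi3O10(OH)2) = 474.026 g/mol, so wt% Al = 26.982/474.026 × 100 = 5.69%.
M((Na0.92K0.08)AlSi3O8) = 263.508 g/mol, so wt% Al = 26.982/263.508 × 100 = 10.24%.
5.69 − 10.24 = -4.55 pp.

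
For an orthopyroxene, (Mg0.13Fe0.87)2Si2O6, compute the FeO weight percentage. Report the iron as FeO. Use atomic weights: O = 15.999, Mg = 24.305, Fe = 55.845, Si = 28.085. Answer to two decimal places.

Molar mass of (Mg0.13Fe0.87)2Si2O6 = 0.26·24.305 + 1.74·55.845 + 2·28.085 + 6·15.999 = 255.654 g/mol.
Each formula unit contains 1.74 Fe, equivalent to 1.74/1 = 1.7400 mol FeO.
M(FeO) = 1×55.845 + 1×15.999 = 71.844 g/mol.
Mass of FeO per formula unit = 1.7400 × 71.844 = 125.009 g.
FeO wt% = 125.009 / 255.654 × 100 = 48.90%.

48.90 wt%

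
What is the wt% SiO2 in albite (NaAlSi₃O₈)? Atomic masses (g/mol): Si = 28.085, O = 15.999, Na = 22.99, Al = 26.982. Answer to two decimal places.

Formula mass = 262.219 g/mol.
3 Si → 3.0000 mol SiO2 per formula unit; M(SiO2) = 60.083, so SiO2 mass = 180.249 g.
180.249/262.219 × 100 = 68.74 wt%.

68.74 wt%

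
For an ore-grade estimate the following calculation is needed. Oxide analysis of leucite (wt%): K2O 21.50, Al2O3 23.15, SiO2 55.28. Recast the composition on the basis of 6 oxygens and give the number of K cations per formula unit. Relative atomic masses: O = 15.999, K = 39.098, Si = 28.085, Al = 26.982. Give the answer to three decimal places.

0.996 K apfu

K2O (M=94.195): mol = 0.22825; K = 0.45650, O = 0.22825.
Al2O3 (M=101.961): mol = 0.22705; Al = 0.45410, O = 0.68115.
SiO2 (M=60.083): mol = 0.92006; Si = 0.92006, O = 1.84012.
ΣO = 2.74952; factor = 6/ΣO = 2.18220.
K apfu = 0.45650 × 2.18220 = 0.996.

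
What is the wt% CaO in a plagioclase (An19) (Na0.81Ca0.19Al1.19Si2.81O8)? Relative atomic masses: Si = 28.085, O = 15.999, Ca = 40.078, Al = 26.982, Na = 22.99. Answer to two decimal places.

4.02 wt%

Formula mass = 265.256 g/mol.
0.19 Ca → 0.1900 mol CaO per formula unit; M(CaO) = 56.077, so CaO mass = 10.655 g.
10.655/265.256 × 100 = 4.02 wt%.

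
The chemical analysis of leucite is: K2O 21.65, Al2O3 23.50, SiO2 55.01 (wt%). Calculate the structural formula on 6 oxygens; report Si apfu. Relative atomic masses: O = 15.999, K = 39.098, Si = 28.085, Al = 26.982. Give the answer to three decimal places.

1.996 Si apfu

K2O: 21.65/94.195 = 0.22984 mol → 0.45968 mol K, 0.22984 mol O.
Al2O3: 23.50/101.961 = 0.23048 mol → 0.46096 mol Al, 0.69144 mol O.
SiO2: 55.01/60.083 = 0.91557 mol → 0.91557 mol Si, 1.83114 mol O.
Total oxygen = 2.75242 mol. Normalization factor = 6/2.75242 = 2.17990.
Si per 6 O = 0.91557 × 2.17990 = 1.996.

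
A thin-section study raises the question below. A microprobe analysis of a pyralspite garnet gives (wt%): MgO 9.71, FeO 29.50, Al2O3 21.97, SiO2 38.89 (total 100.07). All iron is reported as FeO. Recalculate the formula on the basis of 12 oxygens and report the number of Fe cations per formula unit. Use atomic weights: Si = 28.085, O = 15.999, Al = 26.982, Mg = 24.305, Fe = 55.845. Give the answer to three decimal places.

1.901 Fe apfu

MgO: 9.71/40.304 = 0.24092 mol → 0.24092 mol Mg, 0.24092 mol O.
FeO: 29.50/71.844 = 0.41061 mol → 0.41061 mol Fe, 0.41061 mol O.
Al2O3: 21.97/101.961 = 0.21547 mol → 0.43094 mol Al, 0.64641 mol O.
SiO2: 38.89/60.083 = 0.64727 mol → 0.64727 mol Si, 1.29454 mol O.
Total oxygen = 2.59248 mol. Normalization factor = 12/2.59248 = 4.62877.
Fe per 12 O = 0.41061 × 4.62877 = 1.901.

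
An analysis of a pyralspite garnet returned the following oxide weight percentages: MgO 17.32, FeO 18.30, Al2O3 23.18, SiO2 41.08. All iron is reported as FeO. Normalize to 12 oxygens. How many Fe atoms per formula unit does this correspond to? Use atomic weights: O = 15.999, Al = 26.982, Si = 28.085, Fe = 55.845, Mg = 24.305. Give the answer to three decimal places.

17.32 wt% MgO ÷ 40.304 g/mol = 0.42973 mol, giving 0.42973 Mg and 0.42973 O.
18.30 wt% FeO ÷ 71.844 g/mol = 0.25472 mol, giving 0.25472 Fe and 0.25472 O.
23.18 wt% Al2O3 ÷ 101.961 g/mol = 0.22734 mol, giving 0.45468 Al and 0.68202 O.
41.08 wt% SiO2 ÷ 60.083 g/mol = 0.68372 mol, giving 0.68372 Si and 1.36744 O.
Oxygen sums to 2.73391; scaling by 12/2.73391 = 4.38932 puts the formula on 12 O.
Fe: 0.25472 × 4.38932 = 1.118 atoms per formula unit.

1.118 Fe apfu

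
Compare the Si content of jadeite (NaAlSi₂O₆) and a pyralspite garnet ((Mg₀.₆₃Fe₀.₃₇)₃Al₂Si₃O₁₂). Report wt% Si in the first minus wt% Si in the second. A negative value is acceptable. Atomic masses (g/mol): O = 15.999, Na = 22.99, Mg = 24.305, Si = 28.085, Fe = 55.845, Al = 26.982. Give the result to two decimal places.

First mineral: 56.170 g Si in 202.136 g formula = 27.79 wt% Si.
Second mineral: 84.255 g Si in 438.131 g formula = 19.23 wt% Si.
27.79% − 19.23% gives a difference of 8.56 percentage points.

8.56 percentage points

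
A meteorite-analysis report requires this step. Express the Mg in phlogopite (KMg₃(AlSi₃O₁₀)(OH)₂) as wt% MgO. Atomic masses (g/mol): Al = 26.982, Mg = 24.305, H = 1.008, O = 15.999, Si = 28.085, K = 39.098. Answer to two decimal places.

M(KMg₃(AlSi₃O₁₀)(OH)₂) = 417.254 g/mol; M(MgO) = 40.304 g/mol.
Moles MgO per formula unit = 3 Mg ÷ 1 = 3.0000.
MgO fraction = (3.0000 × 40.304) / 417.254 = 120.912/417.254 = 0.2898.

28.98 wt%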